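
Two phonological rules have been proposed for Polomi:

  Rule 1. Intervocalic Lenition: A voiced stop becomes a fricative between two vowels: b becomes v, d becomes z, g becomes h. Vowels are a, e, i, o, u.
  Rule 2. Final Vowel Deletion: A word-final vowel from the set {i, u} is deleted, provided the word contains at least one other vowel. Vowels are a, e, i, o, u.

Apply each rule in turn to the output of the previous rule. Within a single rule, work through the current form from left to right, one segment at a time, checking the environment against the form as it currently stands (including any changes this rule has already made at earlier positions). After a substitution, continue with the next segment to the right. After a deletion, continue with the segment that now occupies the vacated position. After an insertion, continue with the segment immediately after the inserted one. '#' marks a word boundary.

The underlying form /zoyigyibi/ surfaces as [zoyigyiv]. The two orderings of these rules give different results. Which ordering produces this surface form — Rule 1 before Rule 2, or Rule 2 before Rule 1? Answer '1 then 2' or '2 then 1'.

Order 1 then 2:
  1 Intervocalic Lenition: [zoyigyibi] → [zoyigyivi]
  2 Final Vowel Deletion: [zoyigyivi] → [zoyigyiv]
  result: [zoyigyiv]
Order 2 then 1:
  2 Final Vowel Deletion: [zoyigyibi] → [zoyigyib]
  1 Intervocalic Lenition: no change — [zoyigyib]
  result: [zoyigyib]

1 then 2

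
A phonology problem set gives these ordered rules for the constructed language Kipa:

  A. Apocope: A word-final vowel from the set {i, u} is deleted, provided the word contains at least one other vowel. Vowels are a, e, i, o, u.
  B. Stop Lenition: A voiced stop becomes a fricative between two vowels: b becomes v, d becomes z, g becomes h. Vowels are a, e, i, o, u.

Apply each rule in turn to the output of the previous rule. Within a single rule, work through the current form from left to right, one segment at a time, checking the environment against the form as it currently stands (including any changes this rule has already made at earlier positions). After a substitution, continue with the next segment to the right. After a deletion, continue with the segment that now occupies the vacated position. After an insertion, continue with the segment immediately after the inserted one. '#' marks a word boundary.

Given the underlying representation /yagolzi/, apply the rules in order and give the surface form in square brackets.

A Apocope: [yagolzi] → [yagolz]
B Stop Lenition: [yagolz] → [yaholz]

[yaholz]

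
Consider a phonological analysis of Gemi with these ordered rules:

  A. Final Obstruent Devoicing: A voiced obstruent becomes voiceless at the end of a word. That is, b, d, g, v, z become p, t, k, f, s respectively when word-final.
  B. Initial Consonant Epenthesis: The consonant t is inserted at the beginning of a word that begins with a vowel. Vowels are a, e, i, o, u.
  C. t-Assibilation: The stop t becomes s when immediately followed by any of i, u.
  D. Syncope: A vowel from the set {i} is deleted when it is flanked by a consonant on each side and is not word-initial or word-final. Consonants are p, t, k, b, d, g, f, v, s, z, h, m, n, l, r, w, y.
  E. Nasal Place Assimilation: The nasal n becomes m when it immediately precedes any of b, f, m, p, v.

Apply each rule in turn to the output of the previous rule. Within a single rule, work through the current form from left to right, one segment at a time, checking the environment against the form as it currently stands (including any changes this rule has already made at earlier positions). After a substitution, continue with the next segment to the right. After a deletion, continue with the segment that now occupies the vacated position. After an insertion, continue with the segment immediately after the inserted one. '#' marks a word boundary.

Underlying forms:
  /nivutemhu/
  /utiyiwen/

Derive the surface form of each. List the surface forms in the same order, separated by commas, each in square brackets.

/nivutemhu/:
  A Final Obstruent Devoicing: no change — [nivutemhu]
  B Initial Consonant Epenthesis: no change — [nivutemhu]
  C t-Assibilation: no change — [nivutemhu]
  D Syncope: [nivutemhu] → [nvutemhu]
  E Nasal Place Assimilation: [nvutemhu] → [mvutemhu]
/utiyiwen/:
  A Final Obstruent Devoicing: no change — [utiyiwen]
  B Initial Consonant Epenthesis: [utiyiwen] → [tutiyiwen]
  C t-Assibilation: [tutiyiwen] → [susiyiwen]
  D Syncope: [susiyiwen] → [susywen]
  E Nasal Place Assimilation: no change — [susywen]

[mvutemhu], [susywen]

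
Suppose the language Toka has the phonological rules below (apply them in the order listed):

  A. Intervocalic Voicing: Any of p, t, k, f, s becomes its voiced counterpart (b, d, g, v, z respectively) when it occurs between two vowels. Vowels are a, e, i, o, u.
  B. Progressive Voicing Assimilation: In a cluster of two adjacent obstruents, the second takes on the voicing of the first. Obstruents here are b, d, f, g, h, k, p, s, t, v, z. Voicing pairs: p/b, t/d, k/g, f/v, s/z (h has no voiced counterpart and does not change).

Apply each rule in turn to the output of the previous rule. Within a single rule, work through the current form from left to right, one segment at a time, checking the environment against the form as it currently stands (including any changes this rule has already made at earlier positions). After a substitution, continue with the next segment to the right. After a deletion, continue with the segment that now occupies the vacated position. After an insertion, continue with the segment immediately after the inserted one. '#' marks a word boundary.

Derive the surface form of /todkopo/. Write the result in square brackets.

[todgobo]

A Intervocalic Voicing: [todkopo] → [todkobo]
B Progressive Voicing Assimilation: [todkobo] → [todgobo]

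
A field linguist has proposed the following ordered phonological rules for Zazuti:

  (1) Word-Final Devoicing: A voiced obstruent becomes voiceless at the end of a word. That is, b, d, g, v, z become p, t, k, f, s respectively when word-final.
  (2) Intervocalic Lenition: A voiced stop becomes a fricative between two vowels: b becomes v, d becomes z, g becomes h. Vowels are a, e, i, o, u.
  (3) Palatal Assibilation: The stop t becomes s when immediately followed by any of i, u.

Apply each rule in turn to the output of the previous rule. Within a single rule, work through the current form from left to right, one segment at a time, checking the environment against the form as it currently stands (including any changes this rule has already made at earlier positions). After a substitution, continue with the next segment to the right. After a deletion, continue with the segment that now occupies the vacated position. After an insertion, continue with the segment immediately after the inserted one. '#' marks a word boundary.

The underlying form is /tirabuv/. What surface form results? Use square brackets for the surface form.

[siravuf]

(1) Word-Final Devoicing: [tirabuv] → [tirabuf]
(2) Intervocalic Lenition: [tirabuf] → [tiravuf]
(3) Palatal Assibilation: [tiravuf] → [siravuf]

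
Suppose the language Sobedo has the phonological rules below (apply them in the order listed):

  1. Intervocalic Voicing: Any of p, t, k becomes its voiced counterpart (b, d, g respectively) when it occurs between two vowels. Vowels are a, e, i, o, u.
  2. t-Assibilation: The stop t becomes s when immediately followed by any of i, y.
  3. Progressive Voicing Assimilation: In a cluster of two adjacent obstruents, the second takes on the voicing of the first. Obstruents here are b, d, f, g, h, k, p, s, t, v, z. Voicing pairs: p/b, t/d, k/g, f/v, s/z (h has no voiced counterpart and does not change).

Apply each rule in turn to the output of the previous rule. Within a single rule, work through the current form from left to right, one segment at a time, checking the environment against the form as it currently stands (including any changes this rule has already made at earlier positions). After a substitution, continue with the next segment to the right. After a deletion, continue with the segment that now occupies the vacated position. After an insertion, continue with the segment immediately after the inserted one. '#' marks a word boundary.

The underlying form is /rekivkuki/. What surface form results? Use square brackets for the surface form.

[regivgugi]

1 Intervocalic Voicing: [rekivkuki] → [regivkugi]
2 t-Assibilation: no change — [regivkugi]
3 Progressive Voicing Assimilation: [regivkugi] → [regivgugi]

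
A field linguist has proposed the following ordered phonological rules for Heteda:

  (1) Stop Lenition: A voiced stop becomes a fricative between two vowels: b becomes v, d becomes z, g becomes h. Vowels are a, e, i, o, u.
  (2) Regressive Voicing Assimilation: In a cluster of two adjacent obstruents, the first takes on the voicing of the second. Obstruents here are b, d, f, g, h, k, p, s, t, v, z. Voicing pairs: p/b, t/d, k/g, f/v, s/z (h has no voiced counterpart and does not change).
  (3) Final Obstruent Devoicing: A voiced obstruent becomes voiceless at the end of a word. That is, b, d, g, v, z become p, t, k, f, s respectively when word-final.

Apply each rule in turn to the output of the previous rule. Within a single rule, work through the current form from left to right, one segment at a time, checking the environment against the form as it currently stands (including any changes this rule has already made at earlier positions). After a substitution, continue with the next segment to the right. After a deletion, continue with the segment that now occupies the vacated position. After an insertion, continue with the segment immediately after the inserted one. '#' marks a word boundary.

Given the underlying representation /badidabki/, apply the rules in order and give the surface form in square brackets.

(1) Stop Lenition: [badidabki] → [bazizabki]
(2) Regressive Voicing Assimilation: [bazizabki] → [bazizapki]
(3) Final Obstruent Devoicing: no change — [bazizapki]

[bazizapki]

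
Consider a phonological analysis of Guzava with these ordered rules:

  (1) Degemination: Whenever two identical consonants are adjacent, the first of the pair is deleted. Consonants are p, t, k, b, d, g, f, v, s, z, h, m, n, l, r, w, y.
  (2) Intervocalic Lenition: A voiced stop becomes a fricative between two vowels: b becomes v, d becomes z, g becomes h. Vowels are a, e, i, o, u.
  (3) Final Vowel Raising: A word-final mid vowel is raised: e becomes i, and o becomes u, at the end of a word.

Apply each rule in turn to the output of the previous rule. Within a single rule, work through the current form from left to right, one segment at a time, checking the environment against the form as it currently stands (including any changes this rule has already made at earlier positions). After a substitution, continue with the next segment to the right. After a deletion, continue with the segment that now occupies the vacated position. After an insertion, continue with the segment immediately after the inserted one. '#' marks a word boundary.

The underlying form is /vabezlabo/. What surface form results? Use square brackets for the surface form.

[vavezlavu]

(1) Degemination: no change — [vabezlabo]
(2) Intervocalic Lenition: [vabezlabo] → [vavezlavo]
(3) Final Vowel Raising: [vavezlavo] → [vavezlavu]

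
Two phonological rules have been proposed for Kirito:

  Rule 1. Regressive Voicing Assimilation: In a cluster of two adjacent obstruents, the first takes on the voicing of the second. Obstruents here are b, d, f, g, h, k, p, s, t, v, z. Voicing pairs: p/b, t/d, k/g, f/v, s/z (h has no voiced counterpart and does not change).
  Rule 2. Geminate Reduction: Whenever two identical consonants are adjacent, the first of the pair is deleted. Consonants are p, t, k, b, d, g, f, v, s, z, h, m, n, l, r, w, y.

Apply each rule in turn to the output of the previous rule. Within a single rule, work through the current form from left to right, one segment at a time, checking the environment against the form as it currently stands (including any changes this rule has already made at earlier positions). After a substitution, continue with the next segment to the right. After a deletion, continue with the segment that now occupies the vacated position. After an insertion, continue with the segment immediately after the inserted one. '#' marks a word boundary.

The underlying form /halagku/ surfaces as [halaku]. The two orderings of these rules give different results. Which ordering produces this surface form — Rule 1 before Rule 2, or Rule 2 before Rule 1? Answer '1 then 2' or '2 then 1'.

Order 1 then 2:
  1 Regressive Voicing Assimilation: [halagku] → [halakku]
  2 Geminate Reduction: [halakku] → [halaku]
  result: [halaku]
Order 2 then 1:
  2 Geminate Reduction: no change — [halagku]
  1 Regressive Voicing Assimilation: [halagku] → [halakku]
  result: [halakku]

1 then 2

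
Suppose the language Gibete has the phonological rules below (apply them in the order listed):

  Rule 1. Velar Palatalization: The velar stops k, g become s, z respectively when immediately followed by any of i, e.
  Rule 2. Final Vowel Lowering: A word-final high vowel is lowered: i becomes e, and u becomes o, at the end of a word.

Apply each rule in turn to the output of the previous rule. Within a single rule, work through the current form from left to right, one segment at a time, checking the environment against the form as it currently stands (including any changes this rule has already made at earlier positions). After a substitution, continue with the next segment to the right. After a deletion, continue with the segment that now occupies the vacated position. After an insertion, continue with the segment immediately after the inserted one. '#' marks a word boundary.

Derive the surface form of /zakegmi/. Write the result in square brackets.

[zasegme]

Rule 1 Velar Palatalization: [zakegmi] → [zasegmi]
Rule 2 Final Vowel Lowering: [zasegmi] → [zasegme]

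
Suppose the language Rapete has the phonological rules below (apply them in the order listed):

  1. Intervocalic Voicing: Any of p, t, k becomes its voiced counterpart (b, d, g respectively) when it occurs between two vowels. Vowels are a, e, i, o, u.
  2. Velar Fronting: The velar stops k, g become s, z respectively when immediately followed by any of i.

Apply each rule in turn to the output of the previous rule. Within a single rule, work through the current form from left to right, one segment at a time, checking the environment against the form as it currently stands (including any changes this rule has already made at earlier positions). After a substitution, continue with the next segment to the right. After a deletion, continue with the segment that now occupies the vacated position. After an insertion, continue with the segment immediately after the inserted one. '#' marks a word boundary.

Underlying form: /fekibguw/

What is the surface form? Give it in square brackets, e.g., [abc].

1 Intervocalic Voicing: [fekibguw] → [fegibguw]
2 Velar Fronting: [fegibguw] → [fezibguw]

[fezibguw]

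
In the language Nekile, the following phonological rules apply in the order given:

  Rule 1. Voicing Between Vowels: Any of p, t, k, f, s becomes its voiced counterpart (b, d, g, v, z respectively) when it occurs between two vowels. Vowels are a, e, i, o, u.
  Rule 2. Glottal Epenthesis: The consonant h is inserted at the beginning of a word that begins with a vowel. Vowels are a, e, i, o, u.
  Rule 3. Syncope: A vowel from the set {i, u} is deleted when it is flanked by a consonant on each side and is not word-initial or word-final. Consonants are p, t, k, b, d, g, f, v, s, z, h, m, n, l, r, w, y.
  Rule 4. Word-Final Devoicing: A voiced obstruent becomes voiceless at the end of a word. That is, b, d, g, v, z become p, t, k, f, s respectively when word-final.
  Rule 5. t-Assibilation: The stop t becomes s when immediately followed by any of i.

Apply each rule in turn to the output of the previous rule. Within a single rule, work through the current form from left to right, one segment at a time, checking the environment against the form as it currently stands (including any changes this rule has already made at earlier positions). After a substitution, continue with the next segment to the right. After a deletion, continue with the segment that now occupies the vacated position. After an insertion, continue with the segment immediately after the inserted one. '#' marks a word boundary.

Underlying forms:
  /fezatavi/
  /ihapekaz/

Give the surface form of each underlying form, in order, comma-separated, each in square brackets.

[fezadavi], [hhabegas]

/fezatavi/:
  Rule 1 Voicing Between Vowels: [fezatavi] → [fezadavi]
  Rule 2 Glottal Epenthesis: no change — [fezadavi]
  Rule 3 Syncope: no change — [fezadavi]
  Rule 4 Word-Final Devoicing: no change — [fezadavi]
  Rule 5 t-Assibilation: no change — [fezadavi]
/ihapekaz/:
  Rule 1 Voicing Between Vowels: [ihapekaz] → [ihabegaz]
  Rule 2 Glottal Epenthesis: [ihabegaz] → [hihabegaz]
  Rule 3 Syncope: [hihabegaz] → [hhabegaz]
  Rule 4 Word-Final Devoicing: [hhabegaz] → [hhabegas]
  Rule 5 t-Assibilation: no change — [hhabegas]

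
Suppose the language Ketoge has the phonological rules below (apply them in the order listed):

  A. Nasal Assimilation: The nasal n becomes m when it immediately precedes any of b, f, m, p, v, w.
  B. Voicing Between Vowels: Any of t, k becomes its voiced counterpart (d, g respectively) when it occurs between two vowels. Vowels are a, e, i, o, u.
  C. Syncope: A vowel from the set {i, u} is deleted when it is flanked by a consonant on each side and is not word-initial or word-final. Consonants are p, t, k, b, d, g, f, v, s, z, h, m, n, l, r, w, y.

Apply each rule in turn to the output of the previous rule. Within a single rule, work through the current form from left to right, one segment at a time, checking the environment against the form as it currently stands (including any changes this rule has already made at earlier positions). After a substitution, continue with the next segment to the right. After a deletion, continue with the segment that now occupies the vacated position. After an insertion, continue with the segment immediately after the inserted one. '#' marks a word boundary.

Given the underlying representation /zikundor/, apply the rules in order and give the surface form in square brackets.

[zgndor]

A Nasal Assimilation: no change — [zikundor]
B Voicing Between Vowels: [zikundor] → [zigundor]
C Syncope: [zigundor] → [zgndor]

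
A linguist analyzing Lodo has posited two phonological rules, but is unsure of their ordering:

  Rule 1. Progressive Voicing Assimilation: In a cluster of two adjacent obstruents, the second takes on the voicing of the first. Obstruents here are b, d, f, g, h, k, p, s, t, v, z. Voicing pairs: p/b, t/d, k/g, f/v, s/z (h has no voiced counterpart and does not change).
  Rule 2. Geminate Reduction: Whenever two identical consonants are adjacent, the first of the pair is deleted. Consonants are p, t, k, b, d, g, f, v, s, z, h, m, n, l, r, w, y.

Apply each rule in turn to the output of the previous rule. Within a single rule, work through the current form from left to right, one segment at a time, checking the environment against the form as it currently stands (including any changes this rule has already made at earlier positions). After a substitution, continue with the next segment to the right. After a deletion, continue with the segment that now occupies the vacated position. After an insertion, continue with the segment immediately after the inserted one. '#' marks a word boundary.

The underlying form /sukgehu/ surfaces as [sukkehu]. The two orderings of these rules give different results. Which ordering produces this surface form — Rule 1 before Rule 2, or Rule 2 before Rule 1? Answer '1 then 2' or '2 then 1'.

2 then 1

Order 1 then 2:
  1 Progressive Voicing Assimilation: [sukgehu] → [sukkehu]
  2 Geminate Reduction: [sukkehu] → [sukehu]
  result: [sukehu]
Order 2 then 1:
  2 Geminate Reduction: no change — [sukgehu]
  1 Progressive Voicing Assimilation: [sukgehu] → [sukkehu]
  result: [sukkehu]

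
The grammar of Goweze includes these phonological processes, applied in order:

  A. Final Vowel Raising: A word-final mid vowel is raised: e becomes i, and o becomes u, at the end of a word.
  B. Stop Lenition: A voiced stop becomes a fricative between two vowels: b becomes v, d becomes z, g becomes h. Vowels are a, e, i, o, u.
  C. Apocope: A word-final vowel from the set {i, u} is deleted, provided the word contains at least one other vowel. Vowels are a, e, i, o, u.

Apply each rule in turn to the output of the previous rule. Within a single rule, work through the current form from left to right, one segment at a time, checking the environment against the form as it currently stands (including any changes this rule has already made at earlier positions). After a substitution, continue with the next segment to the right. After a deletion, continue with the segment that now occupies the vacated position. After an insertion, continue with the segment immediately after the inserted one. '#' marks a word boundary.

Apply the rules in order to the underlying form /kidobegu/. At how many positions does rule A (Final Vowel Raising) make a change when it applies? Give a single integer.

A Final Vowel Raising: no change — [kidobegu]
B Stop Lenition: [kidobegu] → [kizovehu]
C Apocope: [kizovehu] → [kizoveh]
Rule A changed 0 position(s).

0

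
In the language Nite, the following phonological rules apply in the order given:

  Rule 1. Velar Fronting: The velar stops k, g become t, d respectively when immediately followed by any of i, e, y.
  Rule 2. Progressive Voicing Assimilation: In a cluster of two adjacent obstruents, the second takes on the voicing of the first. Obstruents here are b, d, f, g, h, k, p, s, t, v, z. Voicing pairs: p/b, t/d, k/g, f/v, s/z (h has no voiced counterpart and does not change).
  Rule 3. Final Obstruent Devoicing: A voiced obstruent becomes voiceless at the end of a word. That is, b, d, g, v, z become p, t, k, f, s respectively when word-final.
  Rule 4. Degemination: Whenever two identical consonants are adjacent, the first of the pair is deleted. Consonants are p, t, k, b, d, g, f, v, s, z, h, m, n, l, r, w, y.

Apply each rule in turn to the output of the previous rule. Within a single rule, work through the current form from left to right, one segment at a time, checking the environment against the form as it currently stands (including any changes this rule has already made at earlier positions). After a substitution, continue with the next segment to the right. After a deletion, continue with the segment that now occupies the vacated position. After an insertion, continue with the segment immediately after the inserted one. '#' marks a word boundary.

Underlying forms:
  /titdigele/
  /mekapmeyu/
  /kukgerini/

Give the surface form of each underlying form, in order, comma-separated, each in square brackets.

[titidele], [mekapmeyu], [kukterini]

/titdigele/:
  Rule 1 Velar Fronting: [titdigele] → [titdidele]
  Rule 2 Progressive Voicing Assimilation: [titdidele] → [tittidele]
  Rule 3 Final Obstruent Devoicing: no change — [tittidele]
  Rule 4 Degemination: [tittidele] → [titidele]
/mekapmeyu/:
  Rule 1 Velar Fronting: no change — [mekapmeyu]
  Rule 2 Progressive Voicing Assimilation: no change — [mekapmeyu]
  Rule 3 Final Obstruent Devoicing: no change — [mekapmeyu]
  Rule 4 Degemination: no change — [mekapmeyu]
/kukgerini/:
  Rule 1 Velar Fronting: [kukgerini] → [kukderini]
  Rule 2 Progressive Voicing Assimilation: [kukderini] → [kukterini]
  Rule 3 Final Obstruent Devoicing: no change — [kukterini]
  Rule 4 Degemination: no change — [kukterini]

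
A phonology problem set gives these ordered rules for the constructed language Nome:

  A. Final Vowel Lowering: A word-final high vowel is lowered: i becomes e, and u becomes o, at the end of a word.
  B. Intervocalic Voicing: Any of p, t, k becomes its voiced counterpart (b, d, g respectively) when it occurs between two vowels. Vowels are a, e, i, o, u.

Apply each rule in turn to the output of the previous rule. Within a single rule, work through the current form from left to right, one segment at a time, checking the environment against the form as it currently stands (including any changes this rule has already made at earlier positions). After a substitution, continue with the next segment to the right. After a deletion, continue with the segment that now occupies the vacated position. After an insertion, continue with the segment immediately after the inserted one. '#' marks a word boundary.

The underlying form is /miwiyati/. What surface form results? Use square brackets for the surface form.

A Final Vowel Lowering: [miwiyati] → [miwiyate]
B Intervocalic Voicing: [miwiyate] → [miwiyade]

[miwiyade]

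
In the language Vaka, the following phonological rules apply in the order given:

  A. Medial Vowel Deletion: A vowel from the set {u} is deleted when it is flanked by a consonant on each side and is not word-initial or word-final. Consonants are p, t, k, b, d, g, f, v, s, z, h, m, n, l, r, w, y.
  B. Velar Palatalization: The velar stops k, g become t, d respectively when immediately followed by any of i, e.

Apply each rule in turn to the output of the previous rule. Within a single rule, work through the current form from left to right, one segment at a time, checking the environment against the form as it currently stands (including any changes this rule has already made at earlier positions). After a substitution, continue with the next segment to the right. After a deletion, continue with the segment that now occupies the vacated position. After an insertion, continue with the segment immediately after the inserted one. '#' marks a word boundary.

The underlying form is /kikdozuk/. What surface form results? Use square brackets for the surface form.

A Medial Vowel Deletion: [kikdozuk] → [kikdozk]
B Velar Palatalization: [kikdozk] → [tikdozk]

[tikdozk]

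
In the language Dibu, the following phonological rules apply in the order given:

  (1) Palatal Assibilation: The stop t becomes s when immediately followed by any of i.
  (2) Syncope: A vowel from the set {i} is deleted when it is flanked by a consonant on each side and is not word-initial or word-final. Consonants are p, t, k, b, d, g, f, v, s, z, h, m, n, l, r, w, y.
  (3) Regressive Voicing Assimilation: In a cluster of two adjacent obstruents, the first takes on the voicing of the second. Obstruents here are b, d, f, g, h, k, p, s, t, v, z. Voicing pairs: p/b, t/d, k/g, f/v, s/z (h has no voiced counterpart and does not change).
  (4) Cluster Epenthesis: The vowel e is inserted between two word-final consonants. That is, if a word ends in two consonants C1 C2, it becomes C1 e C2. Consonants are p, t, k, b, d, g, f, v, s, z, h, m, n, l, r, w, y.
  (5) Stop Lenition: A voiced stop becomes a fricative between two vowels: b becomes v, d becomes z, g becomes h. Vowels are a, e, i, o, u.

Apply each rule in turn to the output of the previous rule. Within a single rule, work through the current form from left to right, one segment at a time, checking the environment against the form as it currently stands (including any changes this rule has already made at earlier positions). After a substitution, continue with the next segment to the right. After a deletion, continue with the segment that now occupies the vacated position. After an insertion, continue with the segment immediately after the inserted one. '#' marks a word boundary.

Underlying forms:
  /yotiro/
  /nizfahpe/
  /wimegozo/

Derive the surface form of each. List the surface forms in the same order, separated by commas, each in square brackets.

[yosro], [nsfahpe], [wmehozo]

/yotiro/:
  (1) Palatal Assibilation: [yotiro] → [yosiro]
  (2) Syncope: [yosiro] → [yosro]
  (3) Regressive Voicing Assimilation: no change — [yosro]
  (4) Cluster Epenthesis: no change — [yosro]
  (5) Stop Lenition: no change — [yosro]
/nizfahpe/:
  (1) Palatal Assibilation: no change — [nizfahpe]
  (2) Syncope: [nizfahpe] → [nzfahpe]
  (3) Regressive Voicing Assimilation: [nzfahpe] → [nsfahpe]
  (4) Cluster Epenthesis: no change — [nsfahpe]
  (5) Stop Lenition: no change — [nsfahpe]
/wimegozo/:
  (1) Palatal Assibilation: no change — [wimegozo]
  (2) Syncope: [wimegozo] → [wmegozo]
  (3) Regressive Voicing Assimilation: no change — [wmegozo]
  (4) Cluster Epenthesis: no change — [wmegozo]
  (5) Stop Lenition: [wmegozo] → [wmehozo]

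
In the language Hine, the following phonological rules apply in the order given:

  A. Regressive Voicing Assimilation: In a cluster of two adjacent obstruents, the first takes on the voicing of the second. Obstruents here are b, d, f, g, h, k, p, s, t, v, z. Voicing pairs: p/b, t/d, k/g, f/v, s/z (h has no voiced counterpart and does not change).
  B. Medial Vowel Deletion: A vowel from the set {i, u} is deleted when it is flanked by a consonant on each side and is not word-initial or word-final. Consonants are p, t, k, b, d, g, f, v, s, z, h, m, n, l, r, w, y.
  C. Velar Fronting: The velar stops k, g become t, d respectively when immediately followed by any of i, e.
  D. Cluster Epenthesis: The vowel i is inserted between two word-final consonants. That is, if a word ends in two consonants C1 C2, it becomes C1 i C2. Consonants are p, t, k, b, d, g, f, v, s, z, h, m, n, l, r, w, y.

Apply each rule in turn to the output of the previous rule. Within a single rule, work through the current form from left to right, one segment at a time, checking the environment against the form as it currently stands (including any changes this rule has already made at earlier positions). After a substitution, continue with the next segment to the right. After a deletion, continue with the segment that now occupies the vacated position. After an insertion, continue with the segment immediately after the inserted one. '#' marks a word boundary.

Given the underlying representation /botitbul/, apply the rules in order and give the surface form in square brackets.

[botdbil]

A Regressive Voicing Assimilation: [botitbul] → [botidbul]
B Medial Vowel Deletion: [botidbul] → [botdbl]
C Velar Fronting: no change — [botdbl]
D Cluster Epenthesis: [botdbl] → [botdbil]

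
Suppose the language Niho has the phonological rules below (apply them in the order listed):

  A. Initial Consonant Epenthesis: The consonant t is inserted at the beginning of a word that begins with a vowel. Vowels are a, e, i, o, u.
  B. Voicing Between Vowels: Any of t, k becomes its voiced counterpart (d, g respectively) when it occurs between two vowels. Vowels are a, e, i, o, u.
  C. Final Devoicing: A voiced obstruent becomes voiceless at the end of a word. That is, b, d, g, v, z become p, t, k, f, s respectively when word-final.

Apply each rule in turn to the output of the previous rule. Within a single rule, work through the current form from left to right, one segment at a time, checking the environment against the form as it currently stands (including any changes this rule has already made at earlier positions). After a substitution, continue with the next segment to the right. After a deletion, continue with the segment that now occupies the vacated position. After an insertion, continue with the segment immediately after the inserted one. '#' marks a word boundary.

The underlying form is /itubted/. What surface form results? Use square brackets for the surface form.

A Initial Consonant Epenthesis: [itubted] → [titubted]
B Voicing Between Vowels: [titubted] → [tidubted]
C Final Devoicing: [tidubted] → [tidubtet]

[tidubtet]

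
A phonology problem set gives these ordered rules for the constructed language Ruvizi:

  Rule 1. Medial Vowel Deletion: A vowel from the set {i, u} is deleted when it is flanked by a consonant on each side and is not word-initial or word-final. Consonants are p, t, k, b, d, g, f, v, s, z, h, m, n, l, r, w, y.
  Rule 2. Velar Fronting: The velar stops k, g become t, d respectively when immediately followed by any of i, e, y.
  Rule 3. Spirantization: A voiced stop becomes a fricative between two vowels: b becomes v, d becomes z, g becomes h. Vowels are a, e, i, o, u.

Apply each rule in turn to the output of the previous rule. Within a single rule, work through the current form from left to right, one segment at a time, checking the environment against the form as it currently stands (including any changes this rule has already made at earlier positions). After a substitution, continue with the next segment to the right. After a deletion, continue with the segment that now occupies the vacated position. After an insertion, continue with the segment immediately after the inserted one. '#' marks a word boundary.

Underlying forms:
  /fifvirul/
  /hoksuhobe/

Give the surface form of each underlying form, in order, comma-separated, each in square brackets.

/fifvirul/:
  Rule 1 Medial Vowel Deletion: [fifvirul] → [ffvrl]
  Rule 2 Velar Fronting: no change — [ffvrl]
  Rule 3 Spirantization: no change — [ffvrl]
/hoksuhobe/:
  Rule 1 Medial Vowel Deletion: [hoksuhobe] → [hokshobe]
  Rule 2 Velar Fronting: no change — [hokshobe]
  Rule 3 Spirantization: [hokshobe] → [hokshove]

[ffvrl], [hokshove]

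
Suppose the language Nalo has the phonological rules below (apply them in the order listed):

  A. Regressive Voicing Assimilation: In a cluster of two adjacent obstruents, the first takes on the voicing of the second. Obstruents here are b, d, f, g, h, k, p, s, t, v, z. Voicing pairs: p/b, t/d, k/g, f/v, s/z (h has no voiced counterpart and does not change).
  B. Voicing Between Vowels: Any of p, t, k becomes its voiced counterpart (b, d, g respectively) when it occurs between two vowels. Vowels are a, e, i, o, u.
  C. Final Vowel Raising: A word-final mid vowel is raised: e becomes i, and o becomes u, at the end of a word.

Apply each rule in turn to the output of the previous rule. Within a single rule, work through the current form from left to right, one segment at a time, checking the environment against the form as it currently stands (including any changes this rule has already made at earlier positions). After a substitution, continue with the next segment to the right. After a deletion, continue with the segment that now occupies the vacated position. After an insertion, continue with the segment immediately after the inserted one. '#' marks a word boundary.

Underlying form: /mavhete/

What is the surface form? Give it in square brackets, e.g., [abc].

[mafhedi]

A Regressive Voicing Assimilation: [mavhete] → [mafhete]
B Voicing Between Vowels: [mafhete] → [mafhede]
C Final Vowel Raising: [mafhede] → [mafhedi]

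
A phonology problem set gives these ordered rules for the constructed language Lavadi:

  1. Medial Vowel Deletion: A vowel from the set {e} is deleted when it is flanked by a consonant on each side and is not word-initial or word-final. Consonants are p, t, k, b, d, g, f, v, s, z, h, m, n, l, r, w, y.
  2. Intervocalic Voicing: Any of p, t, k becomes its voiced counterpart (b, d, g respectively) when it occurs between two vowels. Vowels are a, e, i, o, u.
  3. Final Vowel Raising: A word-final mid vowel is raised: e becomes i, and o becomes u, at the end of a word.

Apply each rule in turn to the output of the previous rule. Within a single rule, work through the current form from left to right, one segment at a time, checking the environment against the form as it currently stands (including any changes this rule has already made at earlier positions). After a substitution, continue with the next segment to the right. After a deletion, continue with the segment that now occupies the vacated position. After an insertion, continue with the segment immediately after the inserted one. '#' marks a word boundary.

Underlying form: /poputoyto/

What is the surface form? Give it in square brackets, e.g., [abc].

1 Medial Vowel Deletion: no change — [poputoyto]
2 Intervocalic Voicing: [poputoyto] → [pobudoyto]
3 Final Vowel Raising: [pobudoyto] → [pobudoytu]

[pobudoytu]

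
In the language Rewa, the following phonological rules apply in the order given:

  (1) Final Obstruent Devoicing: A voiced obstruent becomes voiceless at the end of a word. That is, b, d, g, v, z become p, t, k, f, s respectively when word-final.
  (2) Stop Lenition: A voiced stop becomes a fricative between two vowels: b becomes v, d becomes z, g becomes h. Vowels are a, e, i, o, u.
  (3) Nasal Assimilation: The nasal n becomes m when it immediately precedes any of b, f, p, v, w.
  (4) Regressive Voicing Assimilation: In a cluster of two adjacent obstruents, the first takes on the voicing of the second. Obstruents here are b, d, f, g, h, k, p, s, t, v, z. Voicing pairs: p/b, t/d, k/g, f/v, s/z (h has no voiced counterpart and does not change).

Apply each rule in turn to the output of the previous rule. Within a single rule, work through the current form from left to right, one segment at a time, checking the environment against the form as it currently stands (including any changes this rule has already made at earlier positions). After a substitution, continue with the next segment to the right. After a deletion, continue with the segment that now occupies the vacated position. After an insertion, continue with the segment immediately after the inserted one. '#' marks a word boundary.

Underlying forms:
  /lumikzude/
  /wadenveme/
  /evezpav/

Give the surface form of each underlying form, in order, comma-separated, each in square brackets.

/lumikzude/:
  (1) Final Obstruent Devoicing: no change — [lumikzude]
  (2) Stop Lenition: [lumikzude] → [lumikzuze]
  (3) Nasal Assimilation: no change — [lumikzuze]
  (4) Regressive Voicing Assimilation: [lumikzuze] → [lumigzuze]
/wadenveme/:
  (1) Final Obstruent Devoicing: no change — [wadenveme]
  (2) Stop Lenition: [wadenveme] → [wazenveme]
  (3) Nasal Assimilation: [wazenveme] → [wazemveme]
  (4) Regressive Voicing Assimilation: no change — [wazemveme]
/evezpav/:
  (1) Final Obstruent Devoicing: [evezpav] → [evezpaf]
  (2) Stop Lenition: no change — [evezpaf]
  (3) Nasal Assimilation: no change — [evezpaf]
  (4) Regressive Voicing Assimilation: [evezpaf] → [evespaf]

[lumigzuze], [wazemveme], [evespaf]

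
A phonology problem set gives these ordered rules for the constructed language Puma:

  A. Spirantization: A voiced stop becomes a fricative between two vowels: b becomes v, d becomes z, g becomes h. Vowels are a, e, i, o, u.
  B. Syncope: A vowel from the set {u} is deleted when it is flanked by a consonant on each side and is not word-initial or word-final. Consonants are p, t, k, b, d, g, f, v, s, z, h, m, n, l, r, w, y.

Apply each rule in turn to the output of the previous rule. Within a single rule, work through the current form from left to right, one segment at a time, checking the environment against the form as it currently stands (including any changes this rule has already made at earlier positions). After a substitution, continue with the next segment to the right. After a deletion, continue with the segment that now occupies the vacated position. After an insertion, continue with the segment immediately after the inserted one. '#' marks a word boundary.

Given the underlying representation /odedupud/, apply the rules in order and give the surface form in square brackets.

A Spirantization: [odedupud] → [ozezupud]
B Syncope: [ozezupud] → [ozezpd]

[ozezpd]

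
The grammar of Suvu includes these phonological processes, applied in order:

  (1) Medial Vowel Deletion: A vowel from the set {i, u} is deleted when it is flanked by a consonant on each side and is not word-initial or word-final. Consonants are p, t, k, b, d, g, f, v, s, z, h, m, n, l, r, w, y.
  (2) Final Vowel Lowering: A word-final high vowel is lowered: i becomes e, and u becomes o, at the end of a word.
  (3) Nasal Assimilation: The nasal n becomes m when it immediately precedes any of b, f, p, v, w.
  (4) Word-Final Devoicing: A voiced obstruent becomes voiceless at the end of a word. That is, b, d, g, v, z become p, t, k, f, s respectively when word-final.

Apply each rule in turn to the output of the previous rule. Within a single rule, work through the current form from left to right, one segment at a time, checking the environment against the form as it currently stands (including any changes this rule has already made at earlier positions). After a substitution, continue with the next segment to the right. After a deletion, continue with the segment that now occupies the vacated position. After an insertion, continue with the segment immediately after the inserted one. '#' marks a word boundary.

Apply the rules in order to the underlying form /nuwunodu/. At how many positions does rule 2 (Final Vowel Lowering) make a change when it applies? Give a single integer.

1

(1) Medial Vowel Deletion: [nuwunodu] → [nwnodu]
(2) Final Vowel Lowering: [nwnodu] → [nwnodo]
(3) Nasal Assimilation: [nwnodo] → [mwnodo]
(4) Word-Final Devoicing: no change — [mwnodo]
Rule 2 changed 1 position(s).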